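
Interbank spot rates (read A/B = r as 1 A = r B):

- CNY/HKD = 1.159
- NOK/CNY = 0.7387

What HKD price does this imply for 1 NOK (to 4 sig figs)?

NOK/HKD = 0.8562

1 NOK × 0.7387 = 0.7387 CNY
0.7387 CNY × 1.159 = 0.856153 HKD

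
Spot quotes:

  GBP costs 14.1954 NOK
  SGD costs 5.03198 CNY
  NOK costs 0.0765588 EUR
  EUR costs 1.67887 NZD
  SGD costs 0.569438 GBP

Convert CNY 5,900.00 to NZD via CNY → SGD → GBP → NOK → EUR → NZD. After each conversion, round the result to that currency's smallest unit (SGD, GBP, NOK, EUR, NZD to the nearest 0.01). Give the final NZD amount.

CNY 5,900.00 ÷ 5.03198 = SGD 1,172.50
SGD 1,172.50 × 0.569438 = GBP 667.67
GBP 667.67 × 14.1954 = NOK 9,477.84
NOK 9,477.84 × 0.0765588 = EUR 725.61
EUR 725.61 × 1.67887 = NZD 1,218.20

NZD 1,218.20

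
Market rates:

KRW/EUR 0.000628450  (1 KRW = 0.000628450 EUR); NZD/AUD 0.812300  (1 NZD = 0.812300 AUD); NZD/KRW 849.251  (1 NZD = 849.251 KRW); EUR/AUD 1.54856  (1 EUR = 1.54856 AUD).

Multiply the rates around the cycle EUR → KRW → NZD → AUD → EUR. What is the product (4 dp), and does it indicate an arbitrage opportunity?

0.9828 (arbitrage exists)

Around EUR → KRW → NZD → AUD → EUR: 1 ÷ 0.000628450 ÷ 849.251 × 0.812300 ÷ 1.54856 = 0.982837
Product < 1; profitable direction is EUR → AUD → NZD → KRW → EUR.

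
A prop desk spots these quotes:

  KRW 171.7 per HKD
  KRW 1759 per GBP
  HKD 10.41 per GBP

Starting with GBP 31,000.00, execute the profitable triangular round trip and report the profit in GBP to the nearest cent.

Profit: GBP 500.46

Profitable loop is GBP → HKD → KRW → GBP:
GBP 31,000.00 × 10.41 = HKD 322,710.00
HKD 322,710.00 × 171.7 = KRW 55,409,307
KRW 55,409,307 ÷ 1759 = GBP 31,500.46
Profit = GBP 31,500.46 − GBP 31,000.00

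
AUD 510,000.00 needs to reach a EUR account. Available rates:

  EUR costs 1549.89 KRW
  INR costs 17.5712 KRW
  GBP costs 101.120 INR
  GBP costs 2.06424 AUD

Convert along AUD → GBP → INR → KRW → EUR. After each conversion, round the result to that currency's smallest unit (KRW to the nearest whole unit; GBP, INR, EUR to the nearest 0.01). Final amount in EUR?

AUD 510,000.00 ÷ 2.06424 = GBP 247,064.29
GBP 247,064.29 × 101.120 = INR 24,983,141.00
INR 24,983,141.00 × 17.5712 = KRW 438,983,767
KRW 438,983,767 ÷ 1549.89 = EUR 283,235.43

EUR 283,235.43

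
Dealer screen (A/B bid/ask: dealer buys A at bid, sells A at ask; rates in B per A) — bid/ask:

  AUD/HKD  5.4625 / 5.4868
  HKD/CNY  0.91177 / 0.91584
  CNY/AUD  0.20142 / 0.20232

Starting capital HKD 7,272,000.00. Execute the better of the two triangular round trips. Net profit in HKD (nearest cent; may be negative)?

Best loop HKD → CNY → AUD → HKD:
HKD 7,272,000.00 × 0.91177 (sell HKD at bid) = CNY 6,630,391.44
CNY 6,630,391.44 × 0.20142 (sell CNY at bid) = AUD 1,335,493.44
AUD 1,335,493.44 × 5.4625 (sell AUD at bid) = HKD 7,295,132.94

Net profit: HKD 23,132.94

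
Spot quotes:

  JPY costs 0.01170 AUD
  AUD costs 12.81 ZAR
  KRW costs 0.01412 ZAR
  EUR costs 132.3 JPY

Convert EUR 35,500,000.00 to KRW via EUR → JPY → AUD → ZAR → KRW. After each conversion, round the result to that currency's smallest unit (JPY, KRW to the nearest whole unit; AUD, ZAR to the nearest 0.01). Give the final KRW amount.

KRW 49,852,677,907

EUR 35,500,000.00 × 132.3 = JPY 4,696,650,000
JPY 4,696,650,000 × 0.01170 = AUD 54,950,805.00
AUD 54,950,805.00 × 12.81 = ZAR 703,919,812.05
ZAR 703,919,812.05 ÷ 0.01412 = KRW 49,852,677,907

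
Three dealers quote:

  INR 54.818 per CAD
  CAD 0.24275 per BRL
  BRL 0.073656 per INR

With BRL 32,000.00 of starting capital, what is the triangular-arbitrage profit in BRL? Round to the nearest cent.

Profitable loop is BRL → INR → CAD → BRL:
BRL 32,000.00 ÷ 0.073656 = INR 434,452.05
INR 434,452.05 ÷ 54.818 = CAD 7,925.35
CAD 7,925.35 ÷ 0.24275 = BRL 32,648.21
Profit = BRL 32,648.21 − BRL 32,000.00

Profit: BRL 648.21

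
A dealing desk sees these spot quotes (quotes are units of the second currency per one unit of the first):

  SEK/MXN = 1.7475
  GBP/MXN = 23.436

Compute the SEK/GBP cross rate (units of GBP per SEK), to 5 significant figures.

SEK/GBP = 0.074565

1 SEK × 1.7475 = 1.7475 MXN
1.7475 MXN ÷ 23.436 = 0.0745648 GBP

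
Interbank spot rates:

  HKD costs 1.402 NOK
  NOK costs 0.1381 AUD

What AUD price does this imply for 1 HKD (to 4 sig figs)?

HKD/AUD = 0.1936

1 HKD × 1.402 = 1.402 NOK
1.402 NOK × 0.1381 = 0.193616 AUD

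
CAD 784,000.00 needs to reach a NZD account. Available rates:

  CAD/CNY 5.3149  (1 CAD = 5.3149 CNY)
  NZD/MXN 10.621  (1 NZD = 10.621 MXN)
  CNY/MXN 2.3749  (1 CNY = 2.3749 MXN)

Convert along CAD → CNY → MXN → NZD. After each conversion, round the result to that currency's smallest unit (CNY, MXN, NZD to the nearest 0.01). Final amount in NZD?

CAD 784,000.00 × 5.3149 = CNY 4,166,881.60
CNY 4,166,881.60 × 2.3749 = MXN 9,895,927.11
MXN 9,895,927.11 ÷ 10.621 = NZD 931,732.14

NZD 931,732.14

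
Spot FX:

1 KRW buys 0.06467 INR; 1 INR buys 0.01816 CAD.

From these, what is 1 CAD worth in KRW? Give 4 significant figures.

CAD/KRW = 851.5

1 CAD ÷ 0.01816 = 55.0661 INR
55.0661 INR ÷ 0.06467 = 851.493 KRW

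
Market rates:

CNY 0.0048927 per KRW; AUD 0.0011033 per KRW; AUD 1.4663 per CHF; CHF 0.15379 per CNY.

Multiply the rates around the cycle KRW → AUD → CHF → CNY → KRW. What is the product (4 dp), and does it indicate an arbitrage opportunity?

Around KRW → AUD → CHF → CNY → KRW: 1 × 0.0011033 ÷ 1.4663 ÷ 0.15379 ÷ 0.0048927 = 0.999986
Product ≈ 1 (deviation 0.001%, within rounding noise).

1.0000 (no arbitrage)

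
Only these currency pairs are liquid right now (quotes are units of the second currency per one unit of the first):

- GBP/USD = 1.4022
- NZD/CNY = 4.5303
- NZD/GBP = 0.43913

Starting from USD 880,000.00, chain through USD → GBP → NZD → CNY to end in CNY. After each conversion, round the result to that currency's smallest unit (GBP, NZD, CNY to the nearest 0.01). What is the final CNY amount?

USD 880,000.00 ÷ 1.4022 = GBP 627,585.22
GBP 627,585.22 ÷ 0.43913 = NZD 1,429,155.88
NZD 1,429,155.88 × 4.5303 = CNY 6,474,504.88

CNY 6,474,504.88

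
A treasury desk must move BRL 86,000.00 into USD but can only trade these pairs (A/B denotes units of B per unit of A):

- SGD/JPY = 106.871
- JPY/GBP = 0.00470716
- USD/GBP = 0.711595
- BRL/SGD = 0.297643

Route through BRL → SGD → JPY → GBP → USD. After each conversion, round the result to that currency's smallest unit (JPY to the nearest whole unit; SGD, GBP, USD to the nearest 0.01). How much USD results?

BRL 86,000.00 × 0.297643 = SGD 25,597.30
SGD 25,597.30 × 106.871 = JPY 2,735,609
JPY 2,735,609 × 0.00470716 = GBP 12,876.95
GBP 12,876.95 ÷ 0.711595 = USD 18,095.90

USD 18,095.90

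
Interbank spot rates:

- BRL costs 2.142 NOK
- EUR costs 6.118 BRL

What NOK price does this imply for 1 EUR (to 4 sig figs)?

1 EUR × 6.118 = 6.118 BRL
6.118 BRL × 2.142 = 13.1048 NOK

EUR/NOK = 13.10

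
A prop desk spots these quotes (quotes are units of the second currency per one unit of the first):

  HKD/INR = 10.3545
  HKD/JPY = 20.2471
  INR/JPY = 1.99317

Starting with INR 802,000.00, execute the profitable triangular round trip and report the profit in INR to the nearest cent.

Profitable loop is INR → JPY → HKD → INR:
INR 802,000.00 × 1.99317 = JPY 1,598,522
JPY 1,598,522 ÷ 20.2471 = HKD 78,950.68
HKD 78,950.68 × 10.3545 = INR 817,494.83
Profit = INR 817,494.83 − INR 802,000.00

Profit: INR 15,494.83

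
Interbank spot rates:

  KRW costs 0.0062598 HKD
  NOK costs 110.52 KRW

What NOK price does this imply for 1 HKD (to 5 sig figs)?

1 HKD ÷ 0.0062598 = 159.75 KRW
159.75 KRW ÷ 110.52 = 1.44544 NOK

HKD/NOK = 1.4454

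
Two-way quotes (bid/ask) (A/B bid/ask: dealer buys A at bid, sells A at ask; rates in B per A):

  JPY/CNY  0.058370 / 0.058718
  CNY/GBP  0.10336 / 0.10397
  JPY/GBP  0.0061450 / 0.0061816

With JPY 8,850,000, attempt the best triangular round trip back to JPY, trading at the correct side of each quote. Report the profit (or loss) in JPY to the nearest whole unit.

Net profit: JPY 58,116

Best loop JPY → GBP → CNY → JPY:
JPY 8,850,000 × 0.0061450 (sell JPY at bid) = GBP 54,383.25
GBP 54,383.25 ÷ 0.10397 (buy CNY at ask) = CNY 523,066.75
CNY 523,066.75 ÷ 0.058718 (buy JPY at ask) = JPY 8,908,116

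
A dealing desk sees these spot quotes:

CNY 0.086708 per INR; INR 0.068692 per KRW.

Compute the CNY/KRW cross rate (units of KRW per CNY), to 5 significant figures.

1 CNY ÷ 0.086708 = 11.533 INR
11.533 INR ÷ 0.068692 = 167.894 KRW

CNY/KRW = 167.89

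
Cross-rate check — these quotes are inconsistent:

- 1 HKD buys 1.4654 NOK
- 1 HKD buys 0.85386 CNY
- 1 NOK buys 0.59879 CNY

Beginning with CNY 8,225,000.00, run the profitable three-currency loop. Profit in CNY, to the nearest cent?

Profitable loop is CNY → HKD → NOK → CNY:
CNY 8,225,000.00 ÷ 0.85386 = HKD 9,632,726.68
HKD 9,632,726.68 × 1.4654 = NOK 14,115,797.67
NOK 14,115,797.67 × 0.59879 = CNY 8,452,398.49
Profit = CNY 8,452,398.49 − CNY 8,225,000.00

Profit: CNY 227,398.49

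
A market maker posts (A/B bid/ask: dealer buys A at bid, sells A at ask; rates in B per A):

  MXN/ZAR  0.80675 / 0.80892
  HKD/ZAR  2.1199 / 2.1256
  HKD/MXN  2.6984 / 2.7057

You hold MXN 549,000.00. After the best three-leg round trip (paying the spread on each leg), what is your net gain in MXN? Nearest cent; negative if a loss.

Net profit: MXN 13,258.60

Best loop MXN → ZAR → HKD → MXN:
MXN 549,000.00 × 0.80675 (sell MXN at bid) = ZAR 442,905.75
ZAR 442,905.75 ÷ 2.1256 (buy HKD at ask) = HKD 208,367.40
HKD 208,367.40 × 2.6984 (sell HKD at bid) = MXN 562,258.60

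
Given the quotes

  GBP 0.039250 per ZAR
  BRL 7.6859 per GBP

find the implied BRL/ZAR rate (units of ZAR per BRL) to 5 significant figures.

1 BRL ÷ 7.6859 = 0.130108 GBP
0.130108 GBP ÷ 0.039250 = 3.31486 ZAR

BRL/ZAR = 3.3149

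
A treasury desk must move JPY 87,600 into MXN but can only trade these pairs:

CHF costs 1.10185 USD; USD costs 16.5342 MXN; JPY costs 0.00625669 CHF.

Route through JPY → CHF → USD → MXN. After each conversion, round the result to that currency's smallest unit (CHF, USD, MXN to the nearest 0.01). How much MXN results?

JPY 87,600 × 0.00625669 = CHF 548.09
CHF 548.09 × 1.10185 = USD 603.91
USD 603.91 × 16.5342 = MXN 9,985.17

MXN 9,985.17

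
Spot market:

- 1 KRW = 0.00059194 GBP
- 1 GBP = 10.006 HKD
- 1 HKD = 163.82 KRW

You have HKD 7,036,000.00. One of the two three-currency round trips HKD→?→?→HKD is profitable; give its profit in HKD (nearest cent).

Profitable loop is HKD → GBP → KRW → HKD:
HKD 7,036,000.00 ÷ 10.006 = GBP 703,178.09
GBP 703,178.09 ÷ 0.00059194 = KRW 1,187,921,230
KRW 1,187,921,230 ÷ 163.82 = HKD 7,251,380.97
Profit = HKD 7,251,380.97 − HKD 7,036,000.00

Profit: HKD 215,380.97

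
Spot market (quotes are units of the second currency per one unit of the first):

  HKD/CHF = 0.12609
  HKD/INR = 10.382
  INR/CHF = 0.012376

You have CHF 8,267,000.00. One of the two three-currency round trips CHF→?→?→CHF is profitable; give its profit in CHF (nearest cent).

Profitable loop is CHF → HKD → INR → CHF:
CHF 8,267,000.00 ÷ 0.12609 = HKD 65,564,279.48
HKD 65,564,279.48 × 10.382 = INR 680,688,349.59
INR 680,688,349.59 × 0.012376 = CHF 8,424,199.01
Profit = CHF 8,424,199.01 − CHF 8,267,000.00

Profit: CHF 157,199.01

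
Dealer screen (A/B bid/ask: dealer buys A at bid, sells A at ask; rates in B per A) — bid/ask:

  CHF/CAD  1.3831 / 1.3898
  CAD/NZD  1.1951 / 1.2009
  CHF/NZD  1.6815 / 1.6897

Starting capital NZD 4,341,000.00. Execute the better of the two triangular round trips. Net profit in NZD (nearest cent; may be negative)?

Net profit: NZD 32,483.63

Best loop NZD → CAD → CHF → NZD:
NZD 4,341,000.00 ÷ 1.2009 (buy CAD at ask) = CAD 3,614,788.91
CAD 3,614,788.91 ÷ 1.3898 (buy CHF at ask) = CHF 2,600,941.80
CHF 2,600,941.80 × 1.6815 (sell CHF at bid) = NZD 4,373,483.63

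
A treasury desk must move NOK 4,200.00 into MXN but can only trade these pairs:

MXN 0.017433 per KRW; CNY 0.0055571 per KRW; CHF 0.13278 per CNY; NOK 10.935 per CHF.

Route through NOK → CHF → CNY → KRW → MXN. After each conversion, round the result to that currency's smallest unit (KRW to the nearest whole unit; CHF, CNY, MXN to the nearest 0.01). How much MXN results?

NOK 4,200.00 ÷ 10.935 = CHF 384.09
CHF 384.09 ÷ 0.13278 = CNY 2,892.68
CNY 2,892.68 ÷ 0.0055571 = KRW 520,538
KRW 520,538 × 0.017433 = MXN 9,074.54

MXN 9,074.54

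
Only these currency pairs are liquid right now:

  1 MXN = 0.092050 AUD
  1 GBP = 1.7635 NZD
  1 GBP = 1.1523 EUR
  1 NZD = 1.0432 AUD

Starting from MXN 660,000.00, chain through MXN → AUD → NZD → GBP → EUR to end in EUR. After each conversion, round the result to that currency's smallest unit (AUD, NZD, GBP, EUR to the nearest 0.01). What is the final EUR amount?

EUR 38,053.12

MXN 660,000.00 × 0.092050 = AUD 60,753.00
AUD 60,753.00 ÷ 1.0432 = NZD 58,237.15
NZD 58,237.15 ÷ 1.7635 = GBP 33,023.62
GBP 33,023.62 × 1.1523 = EUR 38,053.12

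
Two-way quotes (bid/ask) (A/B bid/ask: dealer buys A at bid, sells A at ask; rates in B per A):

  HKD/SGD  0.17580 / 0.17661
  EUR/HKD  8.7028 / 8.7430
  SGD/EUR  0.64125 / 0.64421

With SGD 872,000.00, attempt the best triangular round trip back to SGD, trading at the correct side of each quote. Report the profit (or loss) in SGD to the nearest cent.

Net profit: SGD 4,623.79

Best loop SGD → HKD → EUR → SGD:
SGD 872,000.00 ÷ 0.17661 (buy HKD at ask) = HKD 4,937,432.76
HKD 4,937,432.76 ÷ 8.7430 (buy EUR at ask) = EUR 564,729.81
EUR 564,729.81 ÷ 0.64421 (buy SGD at ask) = SGD 876,623.79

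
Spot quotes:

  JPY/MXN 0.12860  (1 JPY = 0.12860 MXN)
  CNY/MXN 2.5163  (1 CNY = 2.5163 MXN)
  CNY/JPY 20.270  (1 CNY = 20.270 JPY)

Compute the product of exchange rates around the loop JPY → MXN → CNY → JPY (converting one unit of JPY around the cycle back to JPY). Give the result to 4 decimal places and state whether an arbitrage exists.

1.0359 (arbitrage exists)

Around JPY → MXN → CNY → JPY: 1 × 0.12860 ÷ 2.5163 × 20.270 = 1.035935
Product > 1; profitable direction is JPY → MXN → CNY → JPY.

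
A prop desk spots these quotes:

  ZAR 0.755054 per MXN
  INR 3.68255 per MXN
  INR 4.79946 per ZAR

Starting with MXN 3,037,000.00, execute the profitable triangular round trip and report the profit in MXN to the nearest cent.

Profit: MXN 49,192.81

Profitable loop is MXN → INR → ZAR → MXN:
MXN 3,037,000.00 × 3.68255 = INR 11,183,904.35
INR 11,183,904.35 ÷ 4.79946 = ZAR 2,330,242.23
ZAR 2,330,242.23 ÷ 0.755054 = MXN 3,086,192.81
Profit = MXN 3,086,192.81 − MXN 3,037,000.00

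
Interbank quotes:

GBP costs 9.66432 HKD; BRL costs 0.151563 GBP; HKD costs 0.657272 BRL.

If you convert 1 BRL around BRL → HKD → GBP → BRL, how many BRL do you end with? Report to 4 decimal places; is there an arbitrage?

Around BRL → HKD → GBP → BRL: 1 ÷ 0.657272 ÷ 9.66432 ÷ 0.151563 = 1.038701
Product > 1; profitable direction is BRL → HKD → GBP → BRL.

1.0387 (arbitrage exists)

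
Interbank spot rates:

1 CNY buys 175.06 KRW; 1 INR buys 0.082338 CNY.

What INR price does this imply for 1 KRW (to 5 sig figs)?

KRW/INR = 0.069377

1 KRW ÷ 175.06 = 0.00571233 CNY
0.00571233 CNY ÷ 0.082338 = 0.0693766 INR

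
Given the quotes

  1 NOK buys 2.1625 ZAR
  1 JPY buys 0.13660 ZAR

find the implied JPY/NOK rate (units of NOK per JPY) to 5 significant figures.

1 JPY × 0.13660 = 0.1366 ZAR
0.1366 ZAR ÷ 2.1625 = 0.0631676 NOK

JPY/NOK = 0.063168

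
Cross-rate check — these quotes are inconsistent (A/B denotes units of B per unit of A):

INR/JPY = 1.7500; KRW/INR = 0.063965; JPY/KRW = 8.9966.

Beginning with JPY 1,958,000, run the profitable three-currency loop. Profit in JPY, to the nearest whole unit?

Profitable loop is JPY → KRW → INR → JPY:
JPY 1,958,000 × 8.9966 = KRW 17,615,343
KRW 17,615,343 × 0.063965 = INR 1,126,765.40
INR 1,126,765.40 × 1.7500 = JPY 1,971,839
Profit = JPY 1,971,839 − JPY 1,958,000

Profit: JPY 13,839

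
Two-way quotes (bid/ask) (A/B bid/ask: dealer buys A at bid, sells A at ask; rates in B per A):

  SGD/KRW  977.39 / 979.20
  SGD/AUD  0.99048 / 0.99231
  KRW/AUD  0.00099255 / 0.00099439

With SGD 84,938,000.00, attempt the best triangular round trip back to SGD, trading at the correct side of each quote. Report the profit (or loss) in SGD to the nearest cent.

Net profit: SGD 1,463,162.98

Best loop SGD → AUD → KRW → SGD:
SGD 84,938,000.00 × 0.99048 (sell SGD at bid) = AUD 84,129,390.24
AUD 84,129,390.24 ÷ 0.00099439 (buy KRW at ask) = KRW 84,604,018,785
KRW 84,604,018,785 ÷ 979.20 (buy SGD at ask) = SGD 86,401,162.98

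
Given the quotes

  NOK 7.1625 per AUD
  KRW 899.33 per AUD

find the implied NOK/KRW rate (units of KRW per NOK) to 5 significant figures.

1 NOK ÷ 7.1625 = 0.139616 AUD
0.139616 AUD × 899.33 = 125.561 KRW

NOK/KRW = 125.56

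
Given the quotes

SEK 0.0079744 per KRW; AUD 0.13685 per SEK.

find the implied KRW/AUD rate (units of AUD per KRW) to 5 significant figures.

1 KRW × 0.0079744 = 0.0079744 SEK
0.0079744 SEK × 0.13685 = 0.0010913 AUD

KRW/AUD = 0.0010913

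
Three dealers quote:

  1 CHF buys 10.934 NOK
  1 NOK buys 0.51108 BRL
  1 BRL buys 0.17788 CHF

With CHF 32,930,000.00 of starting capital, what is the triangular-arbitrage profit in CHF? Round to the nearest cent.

Profit: CHF 198,109.60

Profitable loop is CHF → BRL → NOK → CHF:
CHF 32,930,000.00 ÷ 0.17788 = BRL 185,124,803.24
BRL 185,124,803.24 ÷ 0.51108 = NOK 362,222,750.33
NOK 362,222,750.33 ÷ 10.934 = CHF 33,128,109.60
Profit = CHF 33,128,109.60 − CHF 32,930,000.00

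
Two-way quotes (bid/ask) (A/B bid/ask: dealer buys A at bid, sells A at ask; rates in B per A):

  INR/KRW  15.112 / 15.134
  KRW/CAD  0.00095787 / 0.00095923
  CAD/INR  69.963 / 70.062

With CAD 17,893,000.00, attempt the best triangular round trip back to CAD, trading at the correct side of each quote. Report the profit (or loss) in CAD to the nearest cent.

Best loop CAD → INR → KRW → CAD:
CAD 17,893,000.00 × 69.963 (sell CAD at bid) = INR 1,251,847,959.00
INR 1,251,847,959.00 × 15.112 (sell INR at bid) = KRW 18,917,926,356
KRW 18,917,926,356 × 0.00095787 (sell KRW at bid) = CAD 18,120,914.12

Net profit: CAD 227,914.12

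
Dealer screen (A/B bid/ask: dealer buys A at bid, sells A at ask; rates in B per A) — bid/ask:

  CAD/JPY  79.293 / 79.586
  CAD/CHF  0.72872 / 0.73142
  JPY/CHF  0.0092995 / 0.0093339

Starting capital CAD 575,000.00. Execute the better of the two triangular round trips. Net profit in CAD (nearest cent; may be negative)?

Best loop CAD → JPY → CHF → CAD:
CAD 575,000.00 × 79.293 (sell CAD at bid) = JPY 45,593,475
JPY 45,593,475 × 0.0092995 (sell JPY at bid) = CHF 423,996.52
CHF 423,996.52 ÷ 0.73142 (buy CAD at ask) = CAD 579,689.54

Net profit: CAD 4,689.54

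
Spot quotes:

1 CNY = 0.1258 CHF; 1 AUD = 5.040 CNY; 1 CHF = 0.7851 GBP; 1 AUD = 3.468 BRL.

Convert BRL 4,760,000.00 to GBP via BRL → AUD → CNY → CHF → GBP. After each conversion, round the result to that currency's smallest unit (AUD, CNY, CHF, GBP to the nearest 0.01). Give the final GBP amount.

GBP 683,225.42

BRL 4,760,000.00 ÷ 3.468 = AUD 1,372,549.02
AUD 1,372,549.02 × 5.040 = CNY 6,917,647.06
CNY 6,917,647.06 × 0.1258 = CHF 870,240.00
CHF 870,240.00 × 0.7851 = GBP 683,225.42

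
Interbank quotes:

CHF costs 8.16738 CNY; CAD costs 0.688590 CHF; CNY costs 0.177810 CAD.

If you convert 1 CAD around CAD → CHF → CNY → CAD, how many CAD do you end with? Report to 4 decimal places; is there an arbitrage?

Around CAD → CHF → CNY → CAD: 1 × 0.688590 × 8.16738 × 0.177810 = 0.999999
Product ≈ 1 (deviation 0.000%, within rounding noise).

1.0000 (no arbitrage)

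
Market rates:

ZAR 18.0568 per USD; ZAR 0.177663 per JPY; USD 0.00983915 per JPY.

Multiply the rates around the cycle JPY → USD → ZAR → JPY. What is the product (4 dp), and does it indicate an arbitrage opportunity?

Around JPY → USD → ZAR → JPY: 1 × 0.00983915 × 18.0568 ÷ 0.177663 = 1.000003
Product ≈ 1 (deviation 0.000%, within rounding noise).

1.0000 (no arbitrage)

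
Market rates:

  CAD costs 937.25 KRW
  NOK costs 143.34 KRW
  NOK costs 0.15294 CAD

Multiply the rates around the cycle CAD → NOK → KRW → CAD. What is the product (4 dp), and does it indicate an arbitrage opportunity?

1.0000 (no arbitrage)

Around CAD → NOK → KRW → CAD: 1 ÷ 0.15294 × 143.34 ÷ 937.25 = 0.999979
Product ≈ 1 (deviation 0.002%, within rounding noise).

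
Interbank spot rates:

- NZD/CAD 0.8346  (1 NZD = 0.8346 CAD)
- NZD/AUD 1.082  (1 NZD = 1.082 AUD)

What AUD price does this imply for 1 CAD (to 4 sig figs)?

CAD/AUD = 1.296

1 CAD ÷ 0.8346 = 1.19818 NZD
1.19818 NZD × 1.082 = 1.29643 AUD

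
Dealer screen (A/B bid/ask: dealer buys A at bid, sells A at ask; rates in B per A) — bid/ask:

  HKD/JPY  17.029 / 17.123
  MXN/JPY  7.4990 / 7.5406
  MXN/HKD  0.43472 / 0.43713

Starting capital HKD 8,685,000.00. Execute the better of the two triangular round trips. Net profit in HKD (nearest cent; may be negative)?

Net profit: HKD 16,271.24

Best loop HKD → MXN → JPY → HKD:
HKD 8,685,000.00 ÷ 0.43713 (buy MXN at ask) = MXN 19,868,231.42
MXN 19,868,231.42 × 7.4990 (sell MXN at bid) = JPY 148,991,867
JPY 148,991,867 ÷ 17.123 (buy HKD at ask) = HKD 8,701,271.24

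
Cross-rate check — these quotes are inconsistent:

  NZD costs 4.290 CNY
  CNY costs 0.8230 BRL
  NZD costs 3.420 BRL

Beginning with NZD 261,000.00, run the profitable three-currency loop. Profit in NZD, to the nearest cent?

Profitable loop is NZD → CNY → BRL → NZD:
NZD 261,000.00 × 4.290 = CNY 1,119,690.00
CNY 1,119,690.00 × 0.8230 = BRL 921,504.87
BRL 921,504.87 ÷ 3.420 = NZD 269,445.87
Profit = NZD 269,445.87 − NZD 261,000.00

Profit: NZD 8,445.87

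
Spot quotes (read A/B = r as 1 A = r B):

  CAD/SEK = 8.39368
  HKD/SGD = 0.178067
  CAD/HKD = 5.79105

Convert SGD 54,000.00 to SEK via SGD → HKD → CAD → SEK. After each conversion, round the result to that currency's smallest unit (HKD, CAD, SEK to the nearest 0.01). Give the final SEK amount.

SGD 54,000.00 ÷ 0.178067 = HKD 303,256.64
HKD 303,256.64 ÷ 5.79105 = CAD 52,366.43
CAD 52,366.43 × 8.39368 = SEK 439,547.06

SEK 439,547.06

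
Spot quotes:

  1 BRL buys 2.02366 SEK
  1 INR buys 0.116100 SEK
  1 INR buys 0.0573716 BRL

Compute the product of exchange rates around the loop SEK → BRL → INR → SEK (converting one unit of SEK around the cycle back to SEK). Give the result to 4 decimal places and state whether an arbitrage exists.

Around SEK → BRL → INR → SEK: 1 ÷ 2.02366 ÷ 0.0573716 × 0.116100 = 0.999995
Product ≈ 1 (deviation 0.001%, within rounding noise).

1.0000 (no arbitrage)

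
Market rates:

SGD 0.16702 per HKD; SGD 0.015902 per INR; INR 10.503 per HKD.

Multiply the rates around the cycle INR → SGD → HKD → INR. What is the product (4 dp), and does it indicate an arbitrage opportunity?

Around INR → SGD → HKD → INR: 1 × 0.015902 ÷ 0.16702 × 10.503 = 0.999992
Product ≈ 1 (deviation 0.001%, within rounding noise).

1.0000 (no arbitrage)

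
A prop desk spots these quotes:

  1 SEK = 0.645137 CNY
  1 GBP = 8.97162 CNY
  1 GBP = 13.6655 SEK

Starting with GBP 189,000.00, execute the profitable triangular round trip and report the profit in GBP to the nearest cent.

Profit: GBP 3,333.62

Profitable loop is GBP → CNY → SEK → GBP:
GBP 189,000.00 × 8.97162 = CNY 1,695,636.18
CNY 1,695,636.18 ÷ 0.645137 = SEK 2,628,335.04
SEK 2,628,335.04 ÷ 13.6655 = GBP 192,333.62
Profit = GBP 192,333.62 − GBP 189,000.00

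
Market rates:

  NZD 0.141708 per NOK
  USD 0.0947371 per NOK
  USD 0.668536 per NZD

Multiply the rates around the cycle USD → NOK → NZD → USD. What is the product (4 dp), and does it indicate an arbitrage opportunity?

1.0000 (no arbitrage)

Around USD → NOK → NZD → USD: 1 ÷ 0.0947371 × 0.141708 × 0.668536 = 0.999998
Product ≈ 1 (deviation 0.000%, within rounding noise).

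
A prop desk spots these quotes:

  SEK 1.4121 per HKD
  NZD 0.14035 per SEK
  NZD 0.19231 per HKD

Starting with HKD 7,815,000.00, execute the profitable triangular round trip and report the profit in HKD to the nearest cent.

Profit: HKD 238,876.85

Profitable loop is HKD → SEK → NZD → HKD:
HKD 7,815,000.00 × 1.4121 = SEK 11,035,561.50
SEK 11,035,561.50 × 0.14035 = NZD 1,548,841.06
NZD 1,548,841.06 ÷ 0.19231 = HKD 8,053,876.85
Profit = HKD 8,053,876.85 − HKD 7,815,000.00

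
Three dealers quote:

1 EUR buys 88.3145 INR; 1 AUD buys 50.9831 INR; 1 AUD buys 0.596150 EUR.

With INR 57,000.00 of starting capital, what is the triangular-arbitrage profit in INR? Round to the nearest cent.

Profitable loop is INR → AUD → EUR → INR:
INR 57,000.00 ÷ 50.9831 = AUD 1,118.02
AUD 1,118.02 × 0.596150 = EUR 666.51
EUR 666.51 × 88.3145 = INR 58,862.16
Profit = INR 58,862.16 − INR 57,000.00

Profit: INR 1,862.16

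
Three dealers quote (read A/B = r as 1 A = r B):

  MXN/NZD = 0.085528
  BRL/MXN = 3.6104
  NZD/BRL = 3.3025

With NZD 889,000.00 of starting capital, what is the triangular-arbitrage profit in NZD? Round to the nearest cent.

Profitable loop is NZD → BRL → MXN → NZD:
NZD 889,000.00 × 3.3025 = BRL 2,935,922.50
BRL 2,935,922.50 × 3.6104 = MXN 10,599,854.59
MXN 10,599,854.59 × 0.085528 = NZD 906,584.36
Profit = NZD 906,584.36 − NZD 889,000.00

Profit: NZD 17,584.36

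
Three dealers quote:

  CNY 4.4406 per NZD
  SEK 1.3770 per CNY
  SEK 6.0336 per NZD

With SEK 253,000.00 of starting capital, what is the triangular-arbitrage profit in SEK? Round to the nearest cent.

Profit: SEK 3,400.93

Profitable loop is SEK → NZD → CNY → SEK:
SEK 253,000.00 ÷ 6.0336 = NZD 41,931.85
NZD 41,931.85 × 4.4406 = CNY 186,202.57
CNY 186,202.57 × 1.3770 = SEK 256,400.93
Profit = SEK 256,400.93 − SEK 253,000.00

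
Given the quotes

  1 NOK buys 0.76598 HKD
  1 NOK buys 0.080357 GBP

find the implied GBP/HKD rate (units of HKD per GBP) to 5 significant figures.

GBP/HKD = 9.5322

1 GBP ÷ 0.080357 = 12.4445 NOK
12.4445 NOK × 0.76598 = 9.53221 HKD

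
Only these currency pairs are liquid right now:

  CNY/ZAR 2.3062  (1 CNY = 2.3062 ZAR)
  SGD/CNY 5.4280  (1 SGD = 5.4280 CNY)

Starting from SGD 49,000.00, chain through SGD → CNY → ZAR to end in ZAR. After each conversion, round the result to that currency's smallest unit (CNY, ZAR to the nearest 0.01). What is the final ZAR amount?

SGD 49,000.00 × 5.4280 = CNY 265,972.00
CNY 265,972.00 × 2.3062 = ZAR 613,384.63

ZAR 613,384.63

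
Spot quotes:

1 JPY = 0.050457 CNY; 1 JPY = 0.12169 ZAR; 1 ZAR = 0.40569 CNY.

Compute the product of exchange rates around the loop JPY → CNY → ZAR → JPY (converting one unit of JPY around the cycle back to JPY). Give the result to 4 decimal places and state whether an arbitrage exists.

1.0221 (arbitrage exists)

Around JPY → CNY → ZAR → JPY: 1 × 0.050457 ÷ 0.40569 ÷ 0.12169 = 1.022050
Product > 1; profitable direction is JPY → CNY → ZAR → JPY.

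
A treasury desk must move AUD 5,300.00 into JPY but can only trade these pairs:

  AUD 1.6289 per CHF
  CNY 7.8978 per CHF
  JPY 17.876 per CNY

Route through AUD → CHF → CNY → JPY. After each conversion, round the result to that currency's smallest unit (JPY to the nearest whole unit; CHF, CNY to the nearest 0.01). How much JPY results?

AUD 5,300.00 ÷ 1.6289 = CHF 3,253.73
CHF 3,253.73 × 7.8978 = CNY 25,697.31
CNY 25,697.31 × 17.876 = JPY 459,365

JPY 459,365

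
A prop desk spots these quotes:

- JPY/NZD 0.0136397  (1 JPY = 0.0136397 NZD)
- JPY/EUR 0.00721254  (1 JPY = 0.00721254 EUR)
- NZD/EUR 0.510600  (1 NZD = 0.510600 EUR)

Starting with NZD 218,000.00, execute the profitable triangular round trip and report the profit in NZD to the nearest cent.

Profit: NZD 7,766.29

Profitable loop is NZD → JPY → EUR → NZD:
NZD 218,000.00 ÷ 0.0136397 = JPY 15,982,756
JPY 15,982,756 × 0.00721254 = EUR 115,276.27
EUR 115,276.27 ÷ 0.510600 = NZD 225,766.29
Profit = NZD 225,766.29 − NZD 218,000.00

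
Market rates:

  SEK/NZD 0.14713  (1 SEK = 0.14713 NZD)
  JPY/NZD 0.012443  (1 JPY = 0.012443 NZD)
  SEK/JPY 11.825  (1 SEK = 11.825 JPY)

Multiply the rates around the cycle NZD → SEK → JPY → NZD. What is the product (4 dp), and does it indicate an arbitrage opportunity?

1.0001 (no arbitrage)

Around NZD → SEK → JPY → NZD: 1 ÷ 0.14713 × 11.825 × 0.012443 = 1.000058
Product ≈ 1 (deviation 0.006%, within rounding noise).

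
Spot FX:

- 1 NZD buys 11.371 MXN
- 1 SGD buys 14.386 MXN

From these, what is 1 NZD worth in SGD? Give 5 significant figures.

1 NZD × 11.371 = 11.371 MXN
11.371 MXN ÷ 14.386 = 0.790421 SGD

NZD/SGD = 0.79042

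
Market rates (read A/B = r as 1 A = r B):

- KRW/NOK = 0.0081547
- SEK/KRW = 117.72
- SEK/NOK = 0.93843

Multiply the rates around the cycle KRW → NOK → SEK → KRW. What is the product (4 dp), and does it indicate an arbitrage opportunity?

1.0230 (arbitrage exists)

Around KRW → NOK → SEK → KRW: 1 × 0.0081547 ÷ 0.93843 × 117.72 = 1.022955
Product > 1; profitable direction is KRW → NOK → SEK → KRW.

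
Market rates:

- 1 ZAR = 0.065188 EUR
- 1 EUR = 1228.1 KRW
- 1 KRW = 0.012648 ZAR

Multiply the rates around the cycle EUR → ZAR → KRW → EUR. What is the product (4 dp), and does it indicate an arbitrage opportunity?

0.9876 (arbitrage exists)

Around EUR → ZAR → KRW → EUR: 1 ÷ 0.065188 ÷ 0.012648 ÷ 1228.1 = 0.987590
Product < 1; profitable direction is EUR → KRW → ZAR → EUR.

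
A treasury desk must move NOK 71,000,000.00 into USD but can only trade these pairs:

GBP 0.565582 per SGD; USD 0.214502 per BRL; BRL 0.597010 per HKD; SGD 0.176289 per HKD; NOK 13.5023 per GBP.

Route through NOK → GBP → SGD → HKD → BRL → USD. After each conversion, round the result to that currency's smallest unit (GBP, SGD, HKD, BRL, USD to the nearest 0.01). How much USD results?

NOK 71,000,000.00 ÷ 13.5023 = GBP 5,258,363.39
GBP 5,258,363.39 ÷ 0.565582 = SGD 9,297,260.86
SGD 9,297,260.86 ÷ 0.176289 = HKD 52,738,746.38
HKD 52,738,746.38 × 0.597010 = BRL 31,485,558.98
BRL 31,485,558.98 × 0.214502 = USD 6,753,715.37

USD 6,753,715.37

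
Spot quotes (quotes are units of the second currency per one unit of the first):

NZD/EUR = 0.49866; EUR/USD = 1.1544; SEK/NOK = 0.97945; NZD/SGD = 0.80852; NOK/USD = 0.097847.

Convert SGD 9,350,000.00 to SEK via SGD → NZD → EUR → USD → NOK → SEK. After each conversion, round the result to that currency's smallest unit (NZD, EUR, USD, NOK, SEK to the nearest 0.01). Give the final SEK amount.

SEK 69,462,739.69

SGD 9,350,000.00 ÷ 0.80852 = NZD 11,564,339.78
NZD 11,564,339.78 × 0.49866 = EUR 5,766,673.67
EUR 5,766,673.67 × 1.1544 = USD 6,657,048.08
USD 6,657,048.08 ÷ 0.097847 = NOK 68,035,280.39
NOK 68,035,280.39 ÷ 0.97945 = SEK 69,462,739.69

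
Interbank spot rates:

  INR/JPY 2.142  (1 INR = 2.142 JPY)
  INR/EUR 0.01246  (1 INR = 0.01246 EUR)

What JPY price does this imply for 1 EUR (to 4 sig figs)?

EUR/JPY = 171.9

1 EUR ÷ 0.01246 = 80.2568 INR
80.2568 INR × 2.142 = 171.91 JPY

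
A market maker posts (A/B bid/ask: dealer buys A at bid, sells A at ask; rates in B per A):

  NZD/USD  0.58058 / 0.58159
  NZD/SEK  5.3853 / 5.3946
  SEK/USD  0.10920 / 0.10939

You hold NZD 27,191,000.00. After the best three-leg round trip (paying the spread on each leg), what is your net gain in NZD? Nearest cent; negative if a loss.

Best loop NZD → SEK → USD → NZD:
NZD 27,191,000.00 × 5.3853 (sell NZD at bid) = SEK 146,431,692.30
SEK 146,431,692.30 × 0.10920 (sell SEK at bid) = USD 15,990,340.80
USD 15,990,340.80 ÷ 0.58159 (buy NZD at ask) = NZD 27,494,181.12

Net profit: NZD 303,181.12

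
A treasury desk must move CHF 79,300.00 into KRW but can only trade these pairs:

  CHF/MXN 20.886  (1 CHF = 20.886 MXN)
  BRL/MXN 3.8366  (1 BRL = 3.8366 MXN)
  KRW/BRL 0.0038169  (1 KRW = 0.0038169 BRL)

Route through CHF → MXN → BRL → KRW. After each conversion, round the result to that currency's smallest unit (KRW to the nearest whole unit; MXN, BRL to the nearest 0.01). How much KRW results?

KRW 113,102,227

CHF 79,300.00 × 20.886 = MXN 1,656,259.80
MXN 1,656,259.80 ÷ 3.8366 = BRL 431,699.89
BRL 431,699.89 ÷ 0.0038169 = KRW 113,102,227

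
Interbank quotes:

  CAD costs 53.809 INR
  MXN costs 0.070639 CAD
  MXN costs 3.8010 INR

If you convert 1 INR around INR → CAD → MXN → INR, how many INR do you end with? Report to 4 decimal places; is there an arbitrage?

1.0000 (no arbitrage)

Around INR → CAD → MXN → INR: 1 ÷ 53.809 ÷ 0.070639 × 3.8010 = 0.999996
Product ≈ 1 (deviation 0.000%, within rounding noise).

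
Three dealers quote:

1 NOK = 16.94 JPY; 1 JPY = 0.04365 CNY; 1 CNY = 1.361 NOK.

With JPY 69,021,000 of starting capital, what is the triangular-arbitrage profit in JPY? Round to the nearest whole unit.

Profitable loop is JPY → CNY → NOK → JPY:
JPY 69,021,000 × 0.04365 = CNY 3,012,766.65
CNY 3,012,766.65 × 1.361 = NOK 4,100,375.41
NOK 4,100,375.41 × 16.94 = JPY 69,460,359
Profit = JPY 69,460,359 − JPY 69,021,000

Profit: JPY 439,359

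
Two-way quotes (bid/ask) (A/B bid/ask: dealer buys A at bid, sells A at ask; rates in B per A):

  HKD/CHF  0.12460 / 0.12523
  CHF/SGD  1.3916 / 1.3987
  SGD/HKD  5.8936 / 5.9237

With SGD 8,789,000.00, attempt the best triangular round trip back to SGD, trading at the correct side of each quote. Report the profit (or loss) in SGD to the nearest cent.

Net profit: SGD 192,576.71

Best loop SGD → HKD → CHF → SGD:
SGD 8,789,000.00 × 5.8936 (sell SGD at bid) = HKD 51,798,850.40
HKD 51,798,850.40 × 0.12460 (sell HKD at bid) = CHF 6,454,136.76
CHF 6,454,136.76 × 1.3916 (sell CHF at bid) = SGD 8,981,576.71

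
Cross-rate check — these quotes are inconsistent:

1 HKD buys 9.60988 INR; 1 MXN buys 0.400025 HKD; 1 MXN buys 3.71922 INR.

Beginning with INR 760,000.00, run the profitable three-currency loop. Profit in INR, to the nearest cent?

Profit: INR 25,537.32

Profitable loop is INR → MXN → HKD → INR:
INR 760,000.00 ÷ 3.71922 = MXN 204,343.92
MXN 204,343.92 × 0.400025 = HKD 81,742.68
HKD 81,742.68 × 9.60988 = INR 785,537.32
Profit = INR 785,537.32 − INR 760,000.00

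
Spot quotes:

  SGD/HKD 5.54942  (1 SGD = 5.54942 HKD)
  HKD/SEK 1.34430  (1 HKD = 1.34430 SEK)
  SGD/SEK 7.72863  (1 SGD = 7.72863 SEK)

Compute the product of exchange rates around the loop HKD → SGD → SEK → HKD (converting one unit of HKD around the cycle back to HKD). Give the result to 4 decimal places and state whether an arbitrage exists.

Around HKD → SGD → SEK → HKD: 1 ÷ 5.54942 × 7.72863 ÷ 1.34430 = 1.035998
Product > 1; profitable direction is HKD → SGD → SEK → HKD.

1.0360 (arbitrage exists)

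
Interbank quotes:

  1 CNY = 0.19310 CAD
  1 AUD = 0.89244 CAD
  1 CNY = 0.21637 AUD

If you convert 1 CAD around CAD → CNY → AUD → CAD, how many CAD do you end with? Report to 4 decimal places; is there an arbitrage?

1.0000 (no arbitrage)

Around CAD → CNY → AUD → CAD: 1 ÷ 0.19310 × 0.21637 × 0.89244 = 0.999986
Product ≈ 1 (deviation 0.001%, within rounding noise).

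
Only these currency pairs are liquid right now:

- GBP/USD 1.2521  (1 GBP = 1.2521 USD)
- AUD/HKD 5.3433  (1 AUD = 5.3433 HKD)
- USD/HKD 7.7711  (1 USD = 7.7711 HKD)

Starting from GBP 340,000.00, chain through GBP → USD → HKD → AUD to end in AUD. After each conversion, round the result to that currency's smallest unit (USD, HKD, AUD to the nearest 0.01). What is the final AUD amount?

AUD 619,142.86

GBP 340,000.00 × 1.2521 = USD 425,714.00
USD 425,714.00 × 7.7711 = HKD 3,308,266.07
HKD 3,308,266.07 ÷ 5.3433 = AUD 619,142.86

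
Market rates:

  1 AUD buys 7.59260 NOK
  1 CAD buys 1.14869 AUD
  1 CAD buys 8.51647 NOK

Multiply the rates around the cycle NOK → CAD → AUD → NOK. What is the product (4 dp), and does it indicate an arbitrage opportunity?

1.0241 (arbitrage exists)

Around NOK → CAD → AUD → NOK: 1 ÷ 8.51647 × 1.14869 × 7.59260 = 1.024080
Product > 1; profitable direction is NOK → CAD → AUD → NOK.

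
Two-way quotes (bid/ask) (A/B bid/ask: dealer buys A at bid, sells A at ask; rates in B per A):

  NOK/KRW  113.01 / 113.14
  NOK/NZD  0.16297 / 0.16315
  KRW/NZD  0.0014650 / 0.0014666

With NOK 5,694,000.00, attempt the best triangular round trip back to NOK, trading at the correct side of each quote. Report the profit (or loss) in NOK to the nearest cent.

Net profit: NOK 84,097.75

Best loop NOK → KRW → NZD → NOK:
NOK 5,694,000.00 × 113.01 (sell NOK at bid) = KRW 643,478,940
KRW 643,478,940 × 0.0014650 (sell KRW at bid) = NZD 942,696.65
NZD 942,696.65 ÷ 0.16315 (buy NOK at ask) = NOK 5,778,097.75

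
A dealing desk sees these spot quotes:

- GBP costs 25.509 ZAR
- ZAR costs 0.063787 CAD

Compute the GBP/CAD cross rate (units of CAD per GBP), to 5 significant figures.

1 GBP × 25.509 = 25.509 ZAR
25.509 ZAR × 0.063787 = 1.62714 CAD

GBP/CAD = 1.6271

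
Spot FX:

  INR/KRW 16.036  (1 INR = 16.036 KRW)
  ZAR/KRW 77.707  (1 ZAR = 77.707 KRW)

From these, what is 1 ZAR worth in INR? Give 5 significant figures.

1 ZAR × 77.707 = 77.707 KRW
77.707 KRW ÷ 16.036 = 4.84578 INR

ZAR/INR = 4.8458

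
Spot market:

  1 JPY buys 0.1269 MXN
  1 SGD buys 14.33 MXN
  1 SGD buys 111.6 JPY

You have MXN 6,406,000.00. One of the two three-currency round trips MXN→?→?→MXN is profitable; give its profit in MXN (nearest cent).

Profit: MXN 75,974.35

Profitable loop is MXN → JPY → SGD → MXN:
MXN 6,406,000.00 ÷ 0.1269 = JPY 50,480,693
JPY 50,480,693 ÷ 111.6 = SGD 452,335.96
SGD 452,335.96 × 14.33 = MXN 6,481,974.35
Profit = MXN 6,481,974.35 − MXN 6,406,000.00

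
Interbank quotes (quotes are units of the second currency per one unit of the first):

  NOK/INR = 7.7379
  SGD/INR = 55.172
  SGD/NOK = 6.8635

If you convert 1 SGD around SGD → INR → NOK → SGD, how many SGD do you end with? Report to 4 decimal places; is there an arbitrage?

1.0388 (arbitrage exists)

Around SGD → INR → NOK → SGD: 1 × 55.172 ÷ 7.7379 ÷ 6.8635 = 1.038843
Product > 1; profitable direction is SGD → INR → NOK → SGD.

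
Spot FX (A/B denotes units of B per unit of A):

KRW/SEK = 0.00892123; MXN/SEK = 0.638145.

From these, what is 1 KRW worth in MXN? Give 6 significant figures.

1 KRW × 0.00892123 = 0.00892123 SEK
0.00892123 SEK ÷ 0.638145 = 0.0139799 MXN

KRW/MXN = 0.0139799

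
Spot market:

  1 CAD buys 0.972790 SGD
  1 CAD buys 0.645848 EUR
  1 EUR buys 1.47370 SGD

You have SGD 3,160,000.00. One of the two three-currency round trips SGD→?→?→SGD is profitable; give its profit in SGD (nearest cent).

Profitable loop is SGD → EUR → CAD → SGD:
SGD 3,160,000.00 ÷ 1.47370 = EUR 2,144,262.74
EUR 2,144,262.74 ÷ 0.645848 = CAD 3,320,073.36
CAD 3,320,073.36 × 0.972790 = SGD 3,229,734.16
Profit = SGD 3,229,734.16 − SGD 3,160,000.00

Profit: SGD 69,734.16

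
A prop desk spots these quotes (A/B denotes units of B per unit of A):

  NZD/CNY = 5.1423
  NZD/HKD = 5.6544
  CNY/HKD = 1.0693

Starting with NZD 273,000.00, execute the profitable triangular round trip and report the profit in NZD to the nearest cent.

Profitable loop is NZD → HKD → CNY → NZD:
NZD 273,000.00 × 5.6544 = HKD 1,543,651.20
HKD 1,543,651.20 ÷ 1.0693 = CNY 1,443,609.09
CNY 1,443,609.09 ÷ 5.1423 = NZD 280,732.18
Profit = NZD 280,732.18 − NZD 273,000.00

Profit: NZD 7,732.18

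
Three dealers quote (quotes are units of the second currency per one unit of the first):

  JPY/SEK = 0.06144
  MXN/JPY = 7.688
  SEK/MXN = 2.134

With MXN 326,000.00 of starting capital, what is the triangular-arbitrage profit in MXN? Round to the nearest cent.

Profit: MXN 2,606.84

Profitable loop is MXN → JPY → SEK → MXN:
MXN 326,000.00 × 7.688 = JPY 2,506,288
JPY 2,506,288 × 0.06144 = SEK 153,986.33
SEK 153,986.33 × 2.134 = MXN 328,606.84
Profit = MXN 328,606.84 − MXN 326,000.00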